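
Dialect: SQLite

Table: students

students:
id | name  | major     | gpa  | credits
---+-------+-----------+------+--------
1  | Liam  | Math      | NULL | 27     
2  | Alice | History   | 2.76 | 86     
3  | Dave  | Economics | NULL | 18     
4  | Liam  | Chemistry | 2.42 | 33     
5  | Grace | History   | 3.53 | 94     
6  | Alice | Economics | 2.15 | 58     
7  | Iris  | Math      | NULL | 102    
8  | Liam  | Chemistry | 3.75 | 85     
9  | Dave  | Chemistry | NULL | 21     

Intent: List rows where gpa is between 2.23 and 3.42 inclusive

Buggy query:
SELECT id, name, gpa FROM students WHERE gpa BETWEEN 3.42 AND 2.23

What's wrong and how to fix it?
Bug: The bounds are reversed; BETWEEN a AND b requires a <= b to match anything

Fix: Swap the bounds so the smaller value comes first

Corrected query:
SELECT id, name, gpa FROM students WHERE gpa BETWEEN 2.23 AND 3.42

Result:
id | name  | gpa 
---+-------+-----
2  | Alice | 2.76
4  | Liam  | 2.42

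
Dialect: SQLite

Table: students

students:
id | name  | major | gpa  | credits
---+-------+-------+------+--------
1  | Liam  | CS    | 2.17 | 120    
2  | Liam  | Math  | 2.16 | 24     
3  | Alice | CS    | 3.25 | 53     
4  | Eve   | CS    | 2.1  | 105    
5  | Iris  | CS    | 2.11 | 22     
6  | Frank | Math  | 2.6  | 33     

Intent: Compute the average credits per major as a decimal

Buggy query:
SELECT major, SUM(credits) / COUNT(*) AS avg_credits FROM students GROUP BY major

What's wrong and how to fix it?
Bug: SUM(credits) and COUNT(*) are both integers; the division truncates the fractional part

Fix: Multiply by 1.0 (or CAST to REAL) to force floating-point division

Corrected query:
SELECT major, SUM(credits) * 1.0 / COUNT(*) AS avg_credits FROM students GROUP BY major

Result:
major | avg_credits
------+------------
CS    | 75         
Math  | 28.5       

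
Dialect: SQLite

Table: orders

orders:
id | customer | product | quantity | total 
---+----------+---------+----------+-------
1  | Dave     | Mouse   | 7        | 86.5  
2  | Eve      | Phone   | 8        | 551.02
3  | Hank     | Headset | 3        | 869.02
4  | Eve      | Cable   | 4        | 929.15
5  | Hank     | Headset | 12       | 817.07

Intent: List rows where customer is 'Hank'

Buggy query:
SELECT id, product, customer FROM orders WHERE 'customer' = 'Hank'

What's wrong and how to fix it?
Bug: 'customer' in single quotes is a string literal, not the column; the comparison is literal-vs-literal and never true

Fix: Remove the quotes around the column name (or use double quotes for an identifier)

Corrected query:
SELECT id, product, customer FROM orders WHERE customer = 'Hank'

Result:
id | product | customer
---+---------+---------
3  | Headset | Hank    
5  | Headset | Hank    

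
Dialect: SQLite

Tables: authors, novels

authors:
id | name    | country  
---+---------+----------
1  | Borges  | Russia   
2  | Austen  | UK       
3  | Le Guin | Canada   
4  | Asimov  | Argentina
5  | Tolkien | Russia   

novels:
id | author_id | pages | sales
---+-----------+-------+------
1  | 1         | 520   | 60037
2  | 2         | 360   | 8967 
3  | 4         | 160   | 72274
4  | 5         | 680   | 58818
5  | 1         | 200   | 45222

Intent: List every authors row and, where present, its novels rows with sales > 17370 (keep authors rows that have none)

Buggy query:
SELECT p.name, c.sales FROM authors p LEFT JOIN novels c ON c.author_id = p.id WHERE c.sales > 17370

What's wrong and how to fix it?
Bug: Filtering c.sales in WHERE discards the NULL rows produced by LEFT JOIN, turning it into an inner join

Fix: Put 'c.sales > 17370' in the JOIN's ON clause instead of WHERE

Corrected query:
SELECT p.name, c.sales FROM authors p LEFT JOIN novels c ON c.author_id = p.id AND c.sales > 17370

Result:
name    | sales
--------+------
Borges  | 45222
Borges  | 60037
Austen  | NULL 
Le Guin | NULL 
Asimov  | 72274
Tolkien | 58818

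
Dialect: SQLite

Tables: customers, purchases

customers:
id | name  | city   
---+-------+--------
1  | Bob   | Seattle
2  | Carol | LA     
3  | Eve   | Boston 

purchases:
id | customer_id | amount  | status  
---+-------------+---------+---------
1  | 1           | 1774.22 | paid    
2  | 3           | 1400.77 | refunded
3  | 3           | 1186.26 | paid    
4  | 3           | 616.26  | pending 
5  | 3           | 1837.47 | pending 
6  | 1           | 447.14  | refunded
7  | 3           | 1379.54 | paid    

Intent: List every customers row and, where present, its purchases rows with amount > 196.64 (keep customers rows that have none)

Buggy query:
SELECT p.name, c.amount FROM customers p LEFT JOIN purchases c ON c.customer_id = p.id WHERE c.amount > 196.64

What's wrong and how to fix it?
Bug: Filtering c.amount in WHERE discards the NULL rows produced by LEFT JOIN, turning it into an inner join

Fix: Put 'c.amount > 196.64' in the JOIN's ON clause instead of WHERE

Corrected query:
SELECT p.name, c.amount FROM customers p LEFT JOIN purchases c ON c.customer_id = p.id AND c.amount > 196.64

Result:
name  | amount 
------+--------
Bob   | 447.14 
Bob   | 1774.22
Carol | NULL   
Eve   | 616.26 
Eve   | 1186.26
Eve   | 1379.54
Eve   | 1400.77
Eve   | 1837.47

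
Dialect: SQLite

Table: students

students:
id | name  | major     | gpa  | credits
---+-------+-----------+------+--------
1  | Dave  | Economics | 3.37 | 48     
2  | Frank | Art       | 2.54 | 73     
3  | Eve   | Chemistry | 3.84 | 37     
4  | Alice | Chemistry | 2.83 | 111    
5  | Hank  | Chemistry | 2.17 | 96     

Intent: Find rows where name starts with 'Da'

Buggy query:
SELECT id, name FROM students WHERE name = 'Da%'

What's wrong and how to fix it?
Bug: '=' compares the literal string including the % character; pattern matching needs LIKE

Fix: Use LIKE for wildcard pattern matching

Corrected query:
SELECT id, name FROM students WHERE name LIKE 'Da%'

Result:
id | name
---+-----
1  | Dave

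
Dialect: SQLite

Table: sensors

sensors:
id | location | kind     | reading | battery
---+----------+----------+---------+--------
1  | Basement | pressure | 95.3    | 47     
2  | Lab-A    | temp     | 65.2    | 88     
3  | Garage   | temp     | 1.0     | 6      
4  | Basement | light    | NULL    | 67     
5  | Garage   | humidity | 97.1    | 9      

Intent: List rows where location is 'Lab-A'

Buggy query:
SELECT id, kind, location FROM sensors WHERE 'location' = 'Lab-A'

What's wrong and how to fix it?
Bug: Single quotes denote string literals in SQL; the column name is being compared as a constant string

Fix: Remove the quotes around the column name (or use double quotes for an identifier)

Corrected query:
SELECT id, kind, location FROM sensors WHERE location = 'Lab-A'

Result:
id | kind | location
---+------+---------
2  | temp | Lab-A   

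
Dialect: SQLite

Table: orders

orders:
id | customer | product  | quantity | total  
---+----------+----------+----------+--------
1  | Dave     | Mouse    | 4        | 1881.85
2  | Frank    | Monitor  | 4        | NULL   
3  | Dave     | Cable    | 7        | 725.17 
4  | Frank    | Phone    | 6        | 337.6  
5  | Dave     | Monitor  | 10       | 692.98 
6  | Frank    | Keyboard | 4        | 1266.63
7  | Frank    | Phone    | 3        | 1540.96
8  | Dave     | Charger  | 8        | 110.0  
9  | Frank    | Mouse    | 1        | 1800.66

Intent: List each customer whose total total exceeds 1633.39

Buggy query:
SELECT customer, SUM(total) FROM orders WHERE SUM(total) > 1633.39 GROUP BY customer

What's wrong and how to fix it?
Bug: WHERE runs before GROUP BY, so aggregates aren't available there

Fix: Move the aggregate condition to a HAVING clause

Corrected query:
SELECT customer, SUM(total) FROM orders GROUP BY customer HAVING SUM(total) > 1633.39

Result:
customer | SUM(total)
---------+-----------
Dave     | 3410      
Frank    | 4945.85   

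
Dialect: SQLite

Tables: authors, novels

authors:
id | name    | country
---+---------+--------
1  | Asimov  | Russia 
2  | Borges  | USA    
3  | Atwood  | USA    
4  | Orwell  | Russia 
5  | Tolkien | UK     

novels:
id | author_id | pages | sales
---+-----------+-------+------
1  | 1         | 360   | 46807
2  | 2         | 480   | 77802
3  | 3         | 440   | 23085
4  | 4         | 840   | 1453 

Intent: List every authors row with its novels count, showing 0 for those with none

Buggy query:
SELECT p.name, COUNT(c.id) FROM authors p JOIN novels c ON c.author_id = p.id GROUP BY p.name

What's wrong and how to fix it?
Bug: INNER JOIN drops authors rows that have no matching novels rows

Fix: Switch to LEFT JOIN to retain unmatched parent rows

Corrected query:
SELECT p.name, COUNT(c.id) FROM authors p LEFT JOIN novels c ON c.author_id = p.id GROUP BY p.name

Result:
name    | COUNT(c.id)
--------+------------
Asimov  | 1          
Atwood  | 1          
Borges  | 1          
Orwell  | 1          
Tolkien | 0          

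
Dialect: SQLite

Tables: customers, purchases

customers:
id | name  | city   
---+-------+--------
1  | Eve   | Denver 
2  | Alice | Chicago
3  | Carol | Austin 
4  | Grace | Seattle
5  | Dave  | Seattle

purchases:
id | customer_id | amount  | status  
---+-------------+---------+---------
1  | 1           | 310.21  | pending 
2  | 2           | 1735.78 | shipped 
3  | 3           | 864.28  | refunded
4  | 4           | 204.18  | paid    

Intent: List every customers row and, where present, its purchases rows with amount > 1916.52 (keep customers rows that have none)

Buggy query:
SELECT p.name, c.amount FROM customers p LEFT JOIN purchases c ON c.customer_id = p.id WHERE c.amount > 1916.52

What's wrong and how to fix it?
Bug: A WHERE condition on the right-hand table after LEFT JOIN drops unmatched parents

Fix: Put 'c.amount > 1916.52' in the JOIN's ON clause instead of WHERE

Corrected query:
SELECT p.name, c.amount FROM customers p LEFT JOIN purchases c ON c.customer_id = p.id AND c.amount > 1916.52

Result:
name  | amount
------+-------
Eve   | NULL  
Alice | NULL  
Carol | NULL  
Grace | NULL  
Dave  | NULL  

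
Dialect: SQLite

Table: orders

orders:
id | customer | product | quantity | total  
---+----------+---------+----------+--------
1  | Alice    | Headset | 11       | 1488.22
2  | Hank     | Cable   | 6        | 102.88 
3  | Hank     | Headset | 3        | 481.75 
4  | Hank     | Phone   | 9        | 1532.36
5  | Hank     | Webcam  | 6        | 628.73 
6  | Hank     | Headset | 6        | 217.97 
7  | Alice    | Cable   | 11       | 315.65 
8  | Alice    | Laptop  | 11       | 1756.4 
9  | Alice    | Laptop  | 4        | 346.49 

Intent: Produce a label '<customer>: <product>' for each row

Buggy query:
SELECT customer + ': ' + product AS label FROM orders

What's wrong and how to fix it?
Bug: SQLite uses || for string concatenation; + coerces text to numbers (yielding 0)

Fix: Replace + with || to concatenate text

Corrected query:
SELECT customer || ': ' || product AS label FROM orders

Result:
label         
--------------
Alice: Headset
Hank: Cable   
Hank: Headset 
Hank: Phone   
Hank: Webcam  
Hank: Headset 
Alice: Cable  
Alice: Laptop 
Alice: Laptop 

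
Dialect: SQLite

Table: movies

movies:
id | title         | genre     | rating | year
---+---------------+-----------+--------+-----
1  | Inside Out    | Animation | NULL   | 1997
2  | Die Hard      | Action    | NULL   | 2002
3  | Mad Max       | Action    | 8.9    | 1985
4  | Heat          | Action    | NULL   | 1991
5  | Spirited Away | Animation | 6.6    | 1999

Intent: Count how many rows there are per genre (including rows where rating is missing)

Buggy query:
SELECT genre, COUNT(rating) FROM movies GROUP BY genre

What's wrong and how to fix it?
Bug: COUNT(column) counts non-NULL values only; rows with NULL rating aren't counted

Fix: Use COUNT(*) to count all rows regardless of NULL

Corrected query:
SELECT genre, COUNT(*) FROM movies GROUP BY genre

Result:
genre     | COUNT(*)
----------+---------
Action    | 3       
Animation | 2       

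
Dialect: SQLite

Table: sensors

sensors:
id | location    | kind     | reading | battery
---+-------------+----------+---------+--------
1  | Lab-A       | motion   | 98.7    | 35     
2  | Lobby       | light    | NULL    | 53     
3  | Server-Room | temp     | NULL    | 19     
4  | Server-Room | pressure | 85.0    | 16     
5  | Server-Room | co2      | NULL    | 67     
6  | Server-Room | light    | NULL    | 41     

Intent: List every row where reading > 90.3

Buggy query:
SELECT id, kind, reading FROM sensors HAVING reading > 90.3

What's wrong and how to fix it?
Bug: HAVING filters the output of aggregation, but this query has no GROUP BY and no aggregate functions, so SQLite rejects it (HAVING clause on a non-aggregate query); the condition here is per row

Fix: Replace HAVING with WHERE since the condition applies to individual rows

Corrected query:
SELECT id, kind, reading FROM sensors WHERE reading > 90.3

Result:
id | kind   | reading
---+--------+--------
1  | motion | 98.7   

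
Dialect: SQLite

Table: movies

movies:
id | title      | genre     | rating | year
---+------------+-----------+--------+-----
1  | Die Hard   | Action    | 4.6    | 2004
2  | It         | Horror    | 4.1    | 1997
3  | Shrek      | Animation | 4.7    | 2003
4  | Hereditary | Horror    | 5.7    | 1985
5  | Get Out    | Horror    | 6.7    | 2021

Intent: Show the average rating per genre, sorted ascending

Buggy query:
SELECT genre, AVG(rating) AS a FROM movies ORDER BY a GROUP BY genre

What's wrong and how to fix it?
Bug: ORDER BY appears before GROUP BY; SQL clause order requires GROUP BY first

Fix: Reorder: SELECT … FROM … GROUP BY … ORDER BY …

Corrected query:
SELECT genre, AVG(rating) AS a FROM movies GROUP BY genre ORDER BY a

Result:
genre     | a  
----------+----
Action    | 4.6
Animation | 4.7
Horror    | 5.5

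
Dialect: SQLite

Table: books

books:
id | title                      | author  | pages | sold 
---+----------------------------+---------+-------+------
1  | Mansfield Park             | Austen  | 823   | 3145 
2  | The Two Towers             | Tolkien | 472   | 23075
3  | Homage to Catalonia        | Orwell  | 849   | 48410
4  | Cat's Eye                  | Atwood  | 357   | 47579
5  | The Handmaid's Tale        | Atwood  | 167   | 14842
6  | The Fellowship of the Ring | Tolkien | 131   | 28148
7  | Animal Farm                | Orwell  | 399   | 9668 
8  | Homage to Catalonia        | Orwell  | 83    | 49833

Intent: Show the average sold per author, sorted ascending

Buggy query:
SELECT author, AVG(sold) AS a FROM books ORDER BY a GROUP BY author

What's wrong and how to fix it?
Bug: ORDER BY appears before GROUP BY; SQL clause order requires GROUP BY first

Fix: Move ORDER BY to the end, after GROUP BY

Corrected query:
SELECT author, AVG(sold) AS a FROM books GROUP BY author ORDER BY a

Result:
author  | a           
--------+-------------
Austen  | 3145        
Tolkien | 25611.5     
Atwood  | 31210.5     
Orwell  | 35970.333333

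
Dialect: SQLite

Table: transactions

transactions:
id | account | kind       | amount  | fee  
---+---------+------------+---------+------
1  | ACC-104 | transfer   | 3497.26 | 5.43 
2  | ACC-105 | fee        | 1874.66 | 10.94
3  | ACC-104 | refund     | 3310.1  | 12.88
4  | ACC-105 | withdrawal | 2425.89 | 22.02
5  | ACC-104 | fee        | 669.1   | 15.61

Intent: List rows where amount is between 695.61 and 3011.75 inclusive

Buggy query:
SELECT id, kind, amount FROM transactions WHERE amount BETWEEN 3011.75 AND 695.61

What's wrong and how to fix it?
Bug: The bounds are reversed; BETWEEN a AND b requires a <= b to match anything

Fix: Swap the bounds so the smaller value comes first

Corrected query:
SELECT id, kind, amount FROM transactions WHERE amount BETWEEN 695.61 AND 3011.75

Result:
id | kind       | amount 
---+------------+--------
2  | fee        | 1874.66
4  | withdrawal | 2425.89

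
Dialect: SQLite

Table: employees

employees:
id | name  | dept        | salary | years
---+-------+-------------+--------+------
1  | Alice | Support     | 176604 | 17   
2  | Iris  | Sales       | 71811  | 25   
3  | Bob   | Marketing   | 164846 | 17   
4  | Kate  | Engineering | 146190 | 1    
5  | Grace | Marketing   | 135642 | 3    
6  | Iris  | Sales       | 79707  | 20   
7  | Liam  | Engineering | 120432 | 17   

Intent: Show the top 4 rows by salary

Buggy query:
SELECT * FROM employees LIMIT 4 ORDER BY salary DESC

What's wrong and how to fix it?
Bug: ORDER BY cannot follow LIMIT; LIMIT is the final clause

Fix: Sort with ORDER BY, then apply LIMIT

Corrected query:
SELECT * FROM employees ORDER BY salary DESC LIMIT 4

Result:
id | name  | dept        | salary | years
---+-------+-------------+--------+------
1  | Alice | Support     | 176604 | 17   
3  | Bob   | Marketing   | 164846 | 17   
4  | Kate  | Engineering | 146190 | 1    
5  | Grace | Marketing   | 135642 | 3    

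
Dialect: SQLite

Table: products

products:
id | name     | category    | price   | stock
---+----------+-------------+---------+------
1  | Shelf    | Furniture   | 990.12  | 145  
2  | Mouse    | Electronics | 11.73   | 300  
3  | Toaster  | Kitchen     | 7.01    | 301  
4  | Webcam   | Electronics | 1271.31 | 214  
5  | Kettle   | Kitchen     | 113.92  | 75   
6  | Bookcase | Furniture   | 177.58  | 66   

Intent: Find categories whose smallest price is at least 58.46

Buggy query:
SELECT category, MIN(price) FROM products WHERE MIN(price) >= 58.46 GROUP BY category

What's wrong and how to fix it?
Bug: Aggregates like MIN are computed per group after WHERE runs

Fix: Use HAVING for the per-group MIN condition

Corrected query:
SELECT category, MIN(price) FROM products GROUP BY category HAVING MIN(price) >= 58.46

Result:
category  | MIN(price)
----------+-----------
Furniture | 177.58    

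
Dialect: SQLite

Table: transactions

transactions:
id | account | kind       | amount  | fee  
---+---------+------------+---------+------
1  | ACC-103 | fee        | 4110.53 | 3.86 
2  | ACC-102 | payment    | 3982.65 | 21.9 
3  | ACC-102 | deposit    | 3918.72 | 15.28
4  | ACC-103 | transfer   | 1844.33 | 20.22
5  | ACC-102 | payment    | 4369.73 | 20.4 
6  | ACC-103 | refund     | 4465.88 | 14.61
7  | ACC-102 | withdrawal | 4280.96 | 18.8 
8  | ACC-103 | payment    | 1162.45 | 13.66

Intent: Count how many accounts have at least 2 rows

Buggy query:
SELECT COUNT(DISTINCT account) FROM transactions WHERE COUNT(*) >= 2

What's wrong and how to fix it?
Bug: WHERE filters individual rows, not groups, so a group-level COUNT is invalid there

Fix: Group first with HAVING COUNT(*) >= 2, then COUNT the resulting groups

Corrected query:
SELECT COUNT(*) FROM (SELECT account FROM transactions GROUP BY account HAVING COUNT(*) >= 2)

Result:
COUNT(*)
--------
2       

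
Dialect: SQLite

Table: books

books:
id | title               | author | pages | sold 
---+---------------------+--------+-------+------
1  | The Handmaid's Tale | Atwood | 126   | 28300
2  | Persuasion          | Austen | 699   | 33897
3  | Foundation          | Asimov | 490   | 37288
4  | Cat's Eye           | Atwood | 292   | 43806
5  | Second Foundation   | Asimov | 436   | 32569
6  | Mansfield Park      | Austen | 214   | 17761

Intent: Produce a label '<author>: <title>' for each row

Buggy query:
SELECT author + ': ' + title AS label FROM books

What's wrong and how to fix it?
Bug: '+' is numeric addition; on text columns SQLite converts them to 0 instead of concatenating

Fix: Replace + with || to concatenate text

Corrected query:
SELECT author || ': ' || title AS label FROM books

Result:
label                      
---------------------------
Atwood: The Handmaid's Tale
Austen: Persuasion         
Asimov: Foundation         
Atwood: Cat's Eye          
Asimov: Second Foundation  
Austen: Mansfield Park     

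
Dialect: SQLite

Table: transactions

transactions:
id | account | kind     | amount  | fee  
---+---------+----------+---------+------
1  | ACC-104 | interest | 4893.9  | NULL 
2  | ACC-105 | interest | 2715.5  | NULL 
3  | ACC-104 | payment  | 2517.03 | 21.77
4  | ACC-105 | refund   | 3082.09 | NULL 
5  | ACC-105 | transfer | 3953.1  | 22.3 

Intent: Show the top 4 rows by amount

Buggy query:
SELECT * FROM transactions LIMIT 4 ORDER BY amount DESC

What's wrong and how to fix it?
Bug: LIMIT must come after ORDER BY

Fix: Swap the clauses: ORDER BY first, then LIMIT

Corrected query:
SELECT * FROM transactions ORDER BY amount DESC LIMIT 4

Result:
id | account | kind     | amount  | fee 
---+---------+----------+---------+-----
1  | ACC-104 | interest | 4893.9  | NULL
5  | ACC-105 | transfer | 3953.1  | 22.3
4  | ACC-105 | refund   | 3082.09 | NULL
2  | ACC-105 | interest | 2715.5  | NULL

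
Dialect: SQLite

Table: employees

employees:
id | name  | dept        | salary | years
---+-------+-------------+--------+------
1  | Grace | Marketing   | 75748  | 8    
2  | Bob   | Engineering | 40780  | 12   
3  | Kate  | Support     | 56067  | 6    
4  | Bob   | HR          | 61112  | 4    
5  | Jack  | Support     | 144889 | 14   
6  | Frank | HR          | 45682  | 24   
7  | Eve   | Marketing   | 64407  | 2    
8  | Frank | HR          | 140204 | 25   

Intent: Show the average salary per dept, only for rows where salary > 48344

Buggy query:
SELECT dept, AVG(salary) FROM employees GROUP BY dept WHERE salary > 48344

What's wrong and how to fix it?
Bug: WHERE cannot follow GROUP BY

Fix: Move the WHERE clause before GROUP BY

Corrected query:
SELECT dept, AVG(salary) FROM employees WHERE salary > 48344 GROUP BY dept

Result:
dept      | AVG(salary)
----------+------------
HR        | 100658     
Marketing | 70077.5    
Support   | 100478     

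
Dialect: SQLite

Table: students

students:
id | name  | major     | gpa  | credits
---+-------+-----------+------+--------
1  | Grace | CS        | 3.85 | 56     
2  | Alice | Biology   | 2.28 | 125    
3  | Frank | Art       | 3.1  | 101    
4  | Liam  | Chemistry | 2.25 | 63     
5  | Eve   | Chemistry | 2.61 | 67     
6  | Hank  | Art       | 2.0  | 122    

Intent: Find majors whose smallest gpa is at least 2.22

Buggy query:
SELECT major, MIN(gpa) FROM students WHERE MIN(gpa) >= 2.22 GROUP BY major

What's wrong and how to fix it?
Bug: MIN() in WHERE is a misuse of aggregate

Fix: Replace WHERE with HAVING after the GROUP BY

Corrected query:
SELECT major, MIN(gpa) FROM students GROUP BY major HAVING MIN(gpa) >= 2.22

Result:
major     | MIN(gpa)
----------+---------
Biology   | 2.28    
CS        | 3.85    
Chemistry | 2.25    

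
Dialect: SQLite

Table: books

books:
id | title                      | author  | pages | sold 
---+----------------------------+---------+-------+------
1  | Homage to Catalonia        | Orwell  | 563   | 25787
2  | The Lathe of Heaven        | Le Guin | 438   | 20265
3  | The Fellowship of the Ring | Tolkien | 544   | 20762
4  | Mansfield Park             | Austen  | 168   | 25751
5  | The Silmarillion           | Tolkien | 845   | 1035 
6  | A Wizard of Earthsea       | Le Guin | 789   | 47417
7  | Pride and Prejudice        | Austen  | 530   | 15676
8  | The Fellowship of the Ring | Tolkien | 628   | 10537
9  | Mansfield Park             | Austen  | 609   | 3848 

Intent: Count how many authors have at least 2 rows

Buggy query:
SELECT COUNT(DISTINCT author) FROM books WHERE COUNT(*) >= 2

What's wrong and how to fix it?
Bug: COUNT(*) cannot appear in WHERE; the per-group count doesn't exist yet

Fix: Use a subquery that GROUPs and filters with HAVING, then count its rows

Corrected query:
SELECT COUNT(*) FROM (SELECT author FROM books GROUP BY author HAVING COUNT(*) >= 2)

Result:
COUNT(*)
--------
3       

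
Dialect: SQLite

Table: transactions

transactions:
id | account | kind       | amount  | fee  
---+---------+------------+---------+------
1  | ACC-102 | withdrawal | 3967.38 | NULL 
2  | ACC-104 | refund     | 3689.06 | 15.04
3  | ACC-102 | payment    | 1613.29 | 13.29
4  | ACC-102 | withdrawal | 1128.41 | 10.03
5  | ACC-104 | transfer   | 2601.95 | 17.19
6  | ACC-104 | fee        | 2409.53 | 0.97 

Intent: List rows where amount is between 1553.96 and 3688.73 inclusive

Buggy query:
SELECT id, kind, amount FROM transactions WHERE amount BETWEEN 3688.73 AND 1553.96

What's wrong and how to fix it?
Bug: BETWEEN expects the lower bound first; with 3688.73 AND 1553.96 the range is empty

Fix: Swap the bounds so the smaller value comes first

Corrected query:
SELECT id, kind, amount FROM transactions WHERE amount BETWEEN 1553.96 AND 3688.73

Result:
id | kind     | amount 
---+----------+--------
3  | payment  | 1613.29
5  | transfer | 2601.95
6  | fee      | 2409.53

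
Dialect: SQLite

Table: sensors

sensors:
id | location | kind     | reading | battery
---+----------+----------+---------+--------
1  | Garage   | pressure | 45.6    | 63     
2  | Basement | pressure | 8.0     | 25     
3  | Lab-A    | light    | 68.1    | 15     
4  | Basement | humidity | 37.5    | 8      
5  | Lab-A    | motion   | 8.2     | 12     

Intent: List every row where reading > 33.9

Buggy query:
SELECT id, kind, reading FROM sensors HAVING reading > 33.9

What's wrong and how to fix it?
Bug: This is a non-aggregate query (no GROUP BY, no aggregates), so in SQLite the HAVING clause is invalid here; a row-level condition belongs in WHERE

Fix: Replace HAVING with WHERE since the condition applies to individual rows

Corrected query:
SELECT id, kind, reading FROM sensors WHERE reading > 33.9

Result:
id | kind     | reading
---+----------+--------
1  | pressure | 45.6   
3  | light    | 68.1   
4  | humidity | 37.5   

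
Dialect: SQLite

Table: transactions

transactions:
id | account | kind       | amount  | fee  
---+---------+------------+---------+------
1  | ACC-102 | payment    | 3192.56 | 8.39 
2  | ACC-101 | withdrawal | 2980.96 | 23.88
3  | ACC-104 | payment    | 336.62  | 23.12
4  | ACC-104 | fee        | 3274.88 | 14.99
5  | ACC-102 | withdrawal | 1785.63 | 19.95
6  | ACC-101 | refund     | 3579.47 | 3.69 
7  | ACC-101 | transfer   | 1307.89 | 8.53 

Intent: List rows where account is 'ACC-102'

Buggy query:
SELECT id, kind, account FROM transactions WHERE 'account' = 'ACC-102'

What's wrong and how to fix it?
Bug: Single quotes denote string literals in SQL; the column name is being compared as a constant string

Fix: Reference the column as account without single quotes

Corrected query:
SELECT id, kind, account FROM transactions WHERE account = 'ACC-102'

Result:
id | kind       | account
---+------------+--------
1  | payment    | ACC-102
5  | withdrawal | ACC-102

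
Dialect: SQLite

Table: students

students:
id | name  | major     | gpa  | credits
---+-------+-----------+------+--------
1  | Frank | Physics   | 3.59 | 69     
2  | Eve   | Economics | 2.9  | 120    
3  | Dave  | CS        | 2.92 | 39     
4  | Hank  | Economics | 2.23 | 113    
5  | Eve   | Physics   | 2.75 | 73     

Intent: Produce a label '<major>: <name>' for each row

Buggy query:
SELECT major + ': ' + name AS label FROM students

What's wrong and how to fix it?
Bug: '+' is numeric addition; on text columns SQLite converts them to 0 instead of concatenating

Fix: Use the || operator for string concatenation

Corrected query:
SELECT major || ': ' || name AS label FROM students

Result:
label          
---------------
Physics: Frank 
Economics: Eve 
CS: Dave       
Economics: Hank
Physics: Eve   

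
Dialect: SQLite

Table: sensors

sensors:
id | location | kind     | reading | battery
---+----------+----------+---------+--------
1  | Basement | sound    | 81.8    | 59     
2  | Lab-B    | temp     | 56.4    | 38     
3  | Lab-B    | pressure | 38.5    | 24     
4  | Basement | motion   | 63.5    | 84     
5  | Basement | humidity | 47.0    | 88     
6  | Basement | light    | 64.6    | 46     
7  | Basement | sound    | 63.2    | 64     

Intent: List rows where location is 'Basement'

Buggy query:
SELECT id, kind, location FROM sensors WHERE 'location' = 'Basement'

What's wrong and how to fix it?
Bug: Single quotes denote string literals in SQL; the column name is being compared as a constant string

Fix: Remove the quotes around the column name (or use double quotes for an identifier)

Corrected query:
SELECT id, kind, location FROM sensors WHERE location = 'Basement'

Result:
id | kind     | location
---+----------+---------
1  | sound    | Basement
4  | motion   | Basement
5  | humidity | Basement
6  | light    | Basement
7  | sound    | Basement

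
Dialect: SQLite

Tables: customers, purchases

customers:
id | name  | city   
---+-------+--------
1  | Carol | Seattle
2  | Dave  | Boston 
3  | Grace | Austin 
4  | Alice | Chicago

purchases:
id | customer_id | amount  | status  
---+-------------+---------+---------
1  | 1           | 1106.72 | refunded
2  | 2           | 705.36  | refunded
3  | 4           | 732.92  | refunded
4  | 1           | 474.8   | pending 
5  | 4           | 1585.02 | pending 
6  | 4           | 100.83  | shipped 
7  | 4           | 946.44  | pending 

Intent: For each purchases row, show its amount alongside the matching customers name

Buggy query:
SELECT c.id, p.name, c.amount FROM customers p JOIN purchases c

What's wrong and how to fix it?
Bug: JOIN with no ON clause produces a cartesian product; every purchases row pairs with every customers row

Fix: Specify the join condition linking the foreign key to the parent id

Corrected query:
SELECT c.id, p.name, c.amount FROM customers p JOIN purchases c ON c.customer_id = p.id

Result:
id | name  | amount 
---+-------+--------
1  | Carol | 1106.72
2  | Dave  | 705.36 
3  | Alice | 732.92 
4  | Carol | 474.8  
5  | Alice | 1585.02
6  | Alice | 100.83 
7  | Alice | 946.44 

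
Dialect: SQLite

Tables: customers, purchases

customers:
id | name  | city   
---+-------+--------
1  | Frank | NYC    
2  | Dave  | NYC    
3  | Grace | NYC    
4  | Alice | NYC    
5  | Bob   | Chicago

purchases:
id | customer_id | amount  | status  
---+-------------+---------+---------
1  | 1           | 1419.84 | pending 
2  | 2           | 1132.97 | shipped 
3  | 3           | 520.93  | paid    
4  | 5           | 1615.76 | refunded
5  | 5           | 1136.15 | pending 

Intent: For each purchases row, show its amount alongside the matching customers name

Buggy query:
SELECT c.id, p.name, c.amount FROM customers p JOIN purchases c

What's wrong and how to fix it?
Bug: Missing join condition: each purchases row is matched to all customers rows instead of just its own

Fix: Specify the join condition linking the foreign key to the parent id

Corrected query:
SELECT c.id, p.name, c.amount FROM customers p JOIN purchases c ON c.customer_id = p.id

Result:
id | name  | amount 
---+-------+--------
1  | Frank | 1419.84
2  | Dave  | 1132.97
3  | Grace | 520.93 
4  | Bob   | 1615.76
5  | Bob   | 1136.15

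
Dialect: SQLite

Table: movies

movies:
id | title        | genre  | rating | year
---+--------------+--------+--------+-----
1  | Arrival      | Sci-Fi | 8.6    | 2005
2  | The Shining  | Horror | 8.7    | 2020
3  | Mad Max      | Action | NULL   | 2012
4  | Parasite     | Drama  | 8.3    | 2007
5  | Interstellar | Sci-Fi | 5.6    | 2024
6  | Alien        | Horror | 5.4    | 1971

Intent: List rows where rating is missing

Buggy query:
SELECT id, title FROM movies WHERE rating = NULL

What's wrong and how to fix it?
Bug: Comparing to NULL with '=' never matches; NULL = NULL is unknown, not true

Fix: Use IS NULL to test for NULL

Corrected query:
SELECT id, title FROM movies WHERE rating IS NULL

Result:
id | title  
---+--------
3  | Mad Max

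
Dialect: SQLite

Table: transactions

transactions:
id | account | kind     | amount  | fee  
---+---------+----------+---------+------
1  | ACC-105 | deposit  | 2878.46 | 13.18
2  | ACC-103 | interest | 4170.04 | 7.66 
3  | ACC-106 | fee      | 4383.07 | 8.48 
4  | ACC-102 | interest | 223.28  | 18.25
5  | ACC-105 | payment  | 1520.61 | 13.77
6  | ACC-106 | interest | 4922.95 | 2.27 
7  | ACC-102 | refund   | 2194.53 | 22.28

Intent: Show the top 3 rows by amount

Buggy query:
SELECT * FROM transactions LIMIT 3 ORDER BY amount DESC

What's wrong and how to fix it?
Bug: LIMIT must come after ORDER BY

Fix: Sort with ORDER BY, then apply LIMIT

Corrected query:
SELECT * FROM transactions ORDER BY amount DESC LIMIT 3

Result:
id | account | kind     | amount  | fee 
---+---------+----------+---------+-----
6  | ACC-106 | interest | 4922.95 | 2.27
3  | ACC-106 | fee      | 4383.07 | 8.48
2  | ACC-103 | interest | 4170.04 | 7.66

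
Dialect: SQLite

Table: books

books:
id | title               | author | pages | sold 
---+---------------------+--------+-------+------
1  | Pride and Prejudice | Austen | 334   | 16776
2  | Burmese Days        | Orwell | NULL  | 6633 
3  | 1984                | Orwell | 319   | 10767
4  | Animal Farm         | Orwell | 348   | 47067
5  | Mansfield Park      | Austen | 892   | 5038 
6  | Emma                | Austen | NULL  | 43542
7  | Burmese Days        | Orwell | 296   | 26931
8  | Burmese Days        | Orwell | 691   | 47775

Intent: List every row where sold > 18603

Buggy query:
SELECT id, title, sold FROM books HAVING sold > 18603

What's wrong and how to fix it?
Bug: This is a non-aggregate query (no GROUP BY, no aggregates), so in SQLite the HAVING clause is invalid here; a row-level condition belongs in WHERE

Fix: Replace HAVING with WHERE since the condition applies to individual rows

Corrected query:
SELECT id, title, sold FROM books WHERE sold > 18603

Result:
id | title        | sold 
---+--------------+------
4  | Animal Farm  | 47067
6  | Emma         | 43542
7  | Burmese Days | 26931
8  | Burmese Days | 47775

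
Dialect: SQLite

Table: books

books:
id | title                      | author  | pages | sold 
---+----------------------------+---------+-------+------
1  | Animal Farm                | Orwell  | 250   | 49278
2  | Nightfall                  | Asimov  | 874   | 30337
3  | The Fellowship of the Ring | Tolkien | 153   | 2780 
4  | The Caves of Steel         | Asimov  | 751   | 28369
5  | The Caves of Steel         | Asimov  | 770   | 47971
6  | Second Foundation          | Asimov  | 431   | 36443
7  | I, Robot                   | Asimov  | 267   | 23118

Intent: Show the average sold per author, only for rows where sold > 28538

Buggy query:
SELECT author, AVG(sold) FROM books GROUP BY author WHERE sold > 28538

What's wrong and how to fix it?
Bug: WHERE cannot follow GROUP BY

Fix: Move the WHERE clause before GROUP BY

Corrected query:
SELECT author, AVG(sold) FROM books WHERE sold > 28538 GROUP BY author

Result:
author | AVG(sold)   
-------+-------------
Asimov | 38250.333333
Orwell | 49278       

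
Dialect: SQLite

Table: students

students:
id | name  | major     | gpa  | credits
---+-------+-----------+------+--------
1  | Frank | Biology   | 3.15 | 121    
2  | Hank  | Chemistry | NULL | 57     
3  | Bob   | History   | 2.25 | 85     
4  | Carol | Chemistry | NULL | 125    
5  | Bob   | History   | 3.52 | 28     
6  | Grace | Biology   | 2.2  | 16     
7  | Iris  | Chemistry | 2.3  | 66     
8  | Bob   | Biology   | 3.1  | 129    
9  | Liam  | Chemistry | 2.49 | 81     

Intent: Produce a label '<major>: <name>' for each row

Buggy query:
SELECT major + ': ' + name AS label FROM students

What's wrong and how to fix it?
Bug: '+' is numeric addition; on text columns SQLite converts them to 0 instead of concatenating

Fix: Use the || operator for string concatenation

Corrected query:
SELECT major || ': ' || name AS label FROM students

Result:
label           
----------------
Biology: Frank  
Chemistry: Hank 
History: Bob    
Chemistry: Carol
History: Bob    
Biology: Grace  
Chemistry: Iris 
Biology: Bob    
Chemistry: Liam 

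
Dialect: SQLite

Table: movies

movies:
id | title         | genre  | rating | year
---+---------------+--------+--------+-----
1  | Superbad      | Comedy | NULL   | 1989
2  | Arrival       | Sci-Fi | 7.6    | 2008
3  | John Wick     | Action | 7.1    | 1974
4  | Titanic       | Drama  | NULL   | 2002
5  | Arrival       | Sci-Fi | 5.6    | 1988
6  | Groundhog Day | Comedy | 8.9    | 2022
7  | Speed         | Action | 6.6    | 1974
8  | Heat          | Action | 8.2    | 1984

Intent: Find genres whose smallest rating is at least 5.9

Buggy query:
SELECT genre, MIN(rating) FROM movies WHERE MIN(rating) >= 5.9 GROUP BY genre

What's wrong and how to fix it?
Bug: MIN() in WHERE is a misuse of aggregate

Fix: Replace WHERE with HAVING after the GROUP BY

Corrected query:
SELECT genre, MIN(rating) FROM movies GROUP BY genre HAVING MIN(rating) >= 5.9

Result:
genre  | MIN(rating)
-------+------------
Action | 6.6        
Comedy | 8.9        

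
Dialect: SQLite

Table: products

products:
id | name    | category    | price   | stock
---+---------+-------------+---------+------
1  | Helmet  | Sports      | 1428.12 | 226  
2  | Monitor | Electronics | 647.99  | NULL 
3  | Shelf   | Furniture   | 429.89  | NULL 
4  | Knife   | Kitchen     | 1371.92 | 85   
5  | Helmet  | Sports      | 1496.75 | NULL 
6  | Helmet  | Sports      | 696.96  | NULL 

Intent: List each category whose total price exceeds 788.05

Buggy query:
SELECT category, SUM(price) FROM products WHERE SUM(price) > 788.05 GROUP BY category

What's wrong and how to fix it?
Bug: SUM(price) is an aggregate, but WHERE filters rows before aggregation

Fix: Move the aggregate condition to a HAVING clause

Corrected query:
SELECT category, SUM(price) FROM products GROUP BY category HAVING SUM(price) > 788.05

Result:
category | SUM(price)
---------+-----------
Kitchen  | 1371.92   
Sports   | 3621.83   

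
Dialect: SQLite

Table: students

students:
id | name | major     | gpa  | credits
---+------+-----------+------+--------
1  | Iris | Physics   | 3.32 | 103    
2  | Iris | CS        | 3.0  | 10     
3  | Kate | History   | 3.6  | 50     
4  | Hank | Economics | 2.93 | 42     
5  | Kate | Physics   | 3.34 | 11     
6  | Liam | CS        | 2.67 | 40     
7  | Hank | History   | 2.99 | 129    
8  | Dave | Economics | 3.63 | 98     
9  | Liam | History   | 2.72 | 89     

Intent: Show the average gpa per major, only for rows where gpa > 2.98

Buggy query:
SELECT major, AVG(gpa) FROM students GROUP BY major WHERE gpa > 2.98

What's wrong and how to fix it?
Bug: WHERE cannot follow GROUP BY

Fix: Move the WHERE clause before GROUP BY

Corrected query:
SELECT major, AVG(gpa) FROM students WHERE gpa > 2.98 GROUP BY major

Result:
major     | AVG(gpa)
----------+---------
CS        | 3       
Economics | 3.63    
History   | 3.295   
Physics   | 3.33    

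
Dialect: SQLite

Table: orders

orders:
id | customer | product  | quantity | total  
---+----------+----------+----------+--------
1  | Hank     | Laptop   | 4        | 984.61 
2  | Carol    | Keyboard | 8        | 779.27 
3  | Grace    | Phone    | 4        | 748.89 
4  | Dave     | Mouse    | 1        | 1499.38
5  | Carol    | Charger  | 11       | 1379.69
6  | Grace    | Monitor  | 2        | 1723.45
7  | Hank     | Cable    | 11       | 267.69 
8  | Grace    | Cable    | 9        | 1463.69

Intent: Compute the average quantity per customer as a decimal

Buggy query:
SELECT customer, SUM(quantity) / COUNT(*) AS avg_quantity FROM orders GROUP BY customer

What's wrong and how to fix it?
Bug: SUM(quantity) and COUNT(*) are both integers; the division truncates the fractional part

Fix: Cast one side to REAL so the division keeps the fractional part

Corrected query:
SELECT customer, SUM(quantity) * 1.0 / COUNT(*) AS avg_quantity FROM orders GROUP BY customer

Result:
customer | avg_quantity
---------+-------------
Carol    | 9.5         
Dave     | 1           
Grace    | 5           
Hank     | 7.5         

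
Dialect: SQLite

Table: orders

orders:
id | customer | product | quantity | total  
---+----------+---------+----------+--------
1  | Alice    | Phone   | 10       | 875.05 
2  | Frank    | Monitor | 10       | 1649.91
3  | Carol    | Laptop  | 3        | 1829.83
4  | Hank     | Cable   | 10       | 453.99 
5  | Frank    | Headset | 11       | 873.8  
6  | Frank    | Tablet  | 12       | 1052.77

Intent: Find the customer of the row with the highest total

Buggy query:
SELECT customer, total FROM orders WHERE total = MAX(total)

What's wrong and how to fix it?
Bug: MAX(total) is an aggregate and cannot be used directly in WHERE

Fix: Use a subquery: WHERE total = (SELECT MAX(total) FROM orders)

Corrected query:
SELECT customer, total FROM orders WHERE total = (SELECT MAX(total) FROM orders)

Result:
customer | total  
---------+--------
Carol    | 1829.83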